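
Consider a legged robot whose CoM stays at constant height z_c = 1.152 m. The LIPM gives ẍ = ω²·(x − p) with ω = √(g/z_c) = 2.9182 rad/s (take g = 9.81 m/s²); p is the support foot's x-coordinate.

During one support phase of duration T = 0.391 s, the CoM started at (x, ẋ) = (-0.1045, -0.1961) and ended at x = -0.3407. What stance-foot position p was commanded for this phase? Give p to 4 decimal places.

p = 0.0911

ωT = 2.9182·0.391 = 1.141016; cosh(ωT) = 1.724721, sinh(ωT) = 1.405227
x(T) = p + (x₀−p)·cosh(ωT) + (ẋ₀/ω)·sinh(ωT) ⇒ p·(1 − cosh) = x(T) − x₀·cosh − (ẋ₀/ω)·sinh
numerator   = -0.3407 − (-0.1045)·1.724721 − (-0.1961/2.9182)·1.405227 = -0.066037
denominator = 1 − 1.724721 = -0.724721
p = -0.066037 / -0.724721 = 0.0911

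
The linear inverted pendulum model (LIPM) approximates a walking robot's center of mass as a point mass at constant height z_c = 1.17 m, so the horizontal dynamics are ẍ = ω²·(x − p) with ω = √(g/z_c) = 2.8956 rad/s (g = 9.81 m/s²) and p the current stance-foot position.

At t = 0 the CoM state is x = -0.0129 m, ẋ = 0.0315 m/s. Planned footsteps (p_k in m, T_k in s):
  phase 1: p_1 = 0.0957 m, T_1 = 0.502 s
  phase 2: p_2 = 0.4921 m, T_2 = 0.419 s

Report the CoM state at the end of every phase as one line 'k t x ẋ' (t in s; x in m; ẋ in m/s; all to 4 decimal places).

phase 1: p=0.0957, T=0.502, ωT=1.453591, cosh=2.256091, sinh=2.022361; start (x,ẋ)=(-0.012900, 0.031500) → end (x,ẋ)=(-0.127311, -0.564889)
phase 2: p=0.4921, T=0.419, ωT=1.213256, cosh=1.830825, sinh=1.533597; start (x,ẋ)=(-0.127311, -0.564889) → end (x,ẋ)=(-0.941116, -3.784823)

1 0.5020 -0.1273 -0.5649
2 0.9210 -0.9411 -3.7848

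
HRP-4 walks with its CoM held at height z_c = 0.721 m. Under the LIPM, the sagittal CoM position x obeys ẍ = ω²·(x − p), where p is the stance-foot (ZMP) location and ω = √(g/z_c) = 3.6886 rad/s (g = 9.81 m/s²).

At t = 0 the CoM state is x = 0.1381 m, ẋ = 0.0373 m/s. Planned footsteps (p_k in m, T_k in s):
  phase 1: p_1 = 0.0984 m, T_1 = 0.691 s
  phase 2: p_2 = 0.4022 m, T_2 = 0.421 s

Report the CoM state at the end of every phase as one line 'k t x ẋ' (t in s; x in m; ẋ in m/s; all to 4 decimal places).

1 0.6910 0.4182 1.1709
2 1.1120 1.1580 3.0231

phase 1: p=0.0984, T=0.691, ωT=2.548823, cosh=6.435104, sinh=6.356930; start (x,ẋ)=(0.138100, 0.037300) → end (x,ẋ)=(0.418156, 1.170922)
phase 2: p=0.4022, T=0.421, ωT=1.552901, cosh=2.468395, sinh=2.256761; start (x,ẋ)=(0.418156, 1.170922) → end (x,ẋ)=(1.157981, 3.023123)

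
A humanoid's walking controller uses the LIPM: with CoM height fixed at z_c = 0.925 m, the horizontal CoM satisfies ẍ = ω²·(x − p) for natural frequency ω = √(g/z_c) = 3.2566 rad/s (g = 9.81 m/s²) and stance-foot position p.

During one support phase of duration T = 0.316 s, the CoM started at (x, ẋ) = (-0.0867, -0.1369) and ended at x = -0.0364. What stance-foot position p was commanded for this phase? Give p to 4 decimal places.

ωT = 3.2566·0.316 = 1.029086; cosh(ωT) = 1.577920, sinh(ωT) = 1.220586
x(T) = p + (x₀−p)·cosh(ωT) + (ẋ₀/ω)·sinh(ωT) ⇒ p·(1 − cosh) = x(T) − x₀·cosh − (ẋ₀/ω)·sinh
numerator   = -0.0364 − (-0.0867)·1.577920 − (-0.1369/3.2566)·1.220586 = 0.151716
denominator = 1 − 1.577920 = -0.577920
p = 0.151716 / -0.577920 = -0.2625

p = -0.2625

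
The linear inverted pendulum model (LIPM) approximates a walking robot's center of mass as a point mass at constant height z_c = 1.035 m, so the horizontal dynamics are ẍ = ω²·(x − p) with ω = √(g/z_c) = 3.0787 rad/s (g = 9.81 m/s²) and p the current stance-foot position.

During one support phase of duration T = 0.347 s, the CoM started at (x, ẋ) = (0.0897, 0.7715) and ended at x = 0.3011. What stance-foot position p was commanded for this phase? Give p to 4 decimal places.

p = 0.2655

ωT = 3.0787·0.347 = 1.068309; cosh(ωT) = 1.627021, sinh(ωT) = 1.283432
x(T) = p + (x₀−p)·cosh(ωT) + (ẋ₀/ω)·sinh(ωT) ⇒ p·(1 − cosh) = x(T) − x₀·cosh − (ẋ₀/ω)·sinh
numerator   = 0.3011 − (0.0897)·1.627021 − (0.7715/3.0787)·1.283432 = -0.166463
denominator = 1 − 1.627021 = -0.627021
p = -0.166463 / -0.627021 = 0.2655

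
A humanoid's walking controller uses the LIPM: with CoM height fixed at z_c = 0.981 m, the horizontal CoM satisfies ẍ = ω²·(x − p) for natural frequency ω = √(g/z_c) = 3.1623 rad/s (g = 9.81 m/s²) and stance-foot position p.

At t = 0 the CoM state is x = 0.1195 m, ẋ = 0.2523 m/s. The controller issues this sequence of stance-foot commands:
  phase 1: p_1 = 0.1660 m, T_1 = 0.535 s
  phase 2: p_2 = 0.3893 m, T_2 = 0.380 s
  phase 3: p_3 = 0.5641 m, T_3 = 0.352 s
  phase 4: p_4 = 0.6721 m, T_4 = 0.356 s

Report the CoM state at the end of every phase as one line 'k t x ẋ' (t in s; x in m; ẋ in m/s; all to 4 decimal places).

phase 1: p=0.1660, T=0.535, ωT=1.691831, cosh=2.806796, sinh=2.622614; start (x,ẋ)=(0.119500, 0.252300) → end (x,ẋ)=(0.244726, 0.322507)
phase 2: p=0.3893, T=0.380, ωT=1.201674, cosh=1.813185, sinh=1.512495; start (x,ẋ)=(0.244726, 0.322507) → end (x,ẋ)=(0.281412, -0.106727)
phase 3: p=0.5641, T=0.352, ωT=1.113130, cosh=1.686199, sinh=1.357670; start (x,ẋ)=(0.281412, -0.106727) → end (x,ẋ)=(0.041611, -1.393645)
phase 4: p=0.6721, T=0.356, ωT=1.125779, cosh=1.703508, sinh=1.379108; start (x,ẋ)=(0.041611, -1.393645) → end (x,ẋ)=(-1.009725, -5.123747)

1 0.5350 0.2447 0.3225
2 0.9150 0.2814 -0.1067
3 1.2670 0.0416 -1.3936
4 1.6230 -1.0097 -5.1237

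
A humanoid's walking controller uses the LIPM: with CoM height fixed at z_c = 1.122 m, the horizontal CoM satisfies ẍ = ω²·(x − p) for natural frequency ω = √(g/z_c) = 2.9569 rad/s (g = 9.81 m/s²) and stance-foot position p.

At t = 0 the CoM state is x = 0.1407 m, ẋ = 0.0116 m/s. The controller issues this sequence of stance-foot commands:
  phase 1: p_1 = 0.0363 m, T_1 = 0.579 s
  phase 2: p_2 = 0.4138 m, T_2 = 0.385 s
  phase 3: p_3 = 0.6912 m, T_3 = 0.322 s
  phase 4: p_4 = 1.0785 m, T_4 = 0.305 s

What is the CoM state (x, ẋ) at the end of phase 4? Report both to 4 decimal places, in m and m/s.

phase 1: p=0.0363, T=0.579, ωT=1.712045, cosh=2.860388, sinh=2.679892; start (x,ẋ)=(0.140700, 0.011600) → end (x,ẋ)=(0.345438, 0.860464)
phase 2: p=0.4138, T=0.385, ωT=1.138407, cosh=1.721059, sinh=1.400730; start (x,ẋ)=(0.345438, 0.860464) → end (x,ẋ)=(0.703760, 1.197766)
phase 3: p=0.6912, T=0.322, ωT=0.952122, cosh=1.488562, sinh=1.102640; start (x,ẋ)=(0.703760, 1.197766) → end (x,ẋ)=(1.156548, 1.823900)
phase 4: p=1.0785, T=0.305, ωT=0.901855, cosh=1.434993, sinh=1.029176; start (x,ẋ)=(1.156548, 1.823900) → end (x,ẋ)=(1.825324, 2.854797)

x = 1.8253, ẋ = 2.8548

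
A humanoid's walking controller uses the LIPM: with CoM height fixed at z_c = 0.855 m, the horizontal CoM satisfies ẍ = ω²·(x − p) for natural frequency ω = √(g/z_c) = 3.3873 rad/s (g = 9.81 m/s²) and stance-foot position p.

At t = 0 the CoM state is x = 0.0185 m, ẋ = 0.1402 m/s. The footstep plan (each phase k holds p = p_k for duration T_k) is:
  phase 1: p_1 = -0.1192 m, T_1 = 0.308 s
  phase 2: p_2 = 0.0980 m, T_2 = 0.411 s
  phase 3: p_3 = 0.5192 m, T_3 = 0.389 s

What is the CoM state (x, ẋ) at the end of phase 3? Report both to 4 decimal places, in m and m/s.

phase 1: p=-0.1192, T=0.308, ωT=1.043288, cosh=1.595415, sinh=1.243121; start (x,ẋ)=(0.018500, 0.140200) → end (x,ẋ)=(0.151941, 0.803508)
phase 2: p=0.0980, T=0.411, ωT=1.392180, cosh=2.136073, sinh=1.887540; start (x,ẋ)=(0.151941, 0.803508) → end (x,ẋ)=(0.660969, 2.061233)
phase 3: p=0.5192, T=0.389, ωT=1.317660, cosh=2.001216, sinh=1.733455; start (x,ẋ)=(0.660969, 2.061233) → end (x,ẋ)=(1.857750, 4.957405)

x = 1.8577, ẋ = 4.9574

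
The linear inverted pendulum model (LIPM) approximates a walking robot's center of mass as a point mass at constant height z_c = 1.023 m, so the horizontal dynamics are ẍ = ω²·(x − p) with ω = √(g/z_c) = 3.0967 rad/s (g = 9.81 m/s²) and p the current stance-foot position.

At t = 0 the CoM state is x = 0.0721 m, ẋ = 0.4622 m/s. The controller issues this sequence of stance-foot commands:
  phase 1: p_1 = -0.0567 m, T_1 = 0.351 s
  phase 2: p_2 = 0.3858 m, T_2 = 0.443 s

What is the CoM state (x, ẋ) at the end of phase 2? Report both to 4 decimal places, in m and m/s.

phase 1: p=-0.0567, T=0.351, ωT=1.086942, cosh=1.651219, sinh=1.313973; start (x,ẋ)=(0.072100, 0.462200) → end (x,ẋ)=(0.352095, 1.287278)
phase 2: p=0.3858, T=0.443, ωT=1.371838, cosh=2.098116, sinh=1.844475; start (x,ẋ)=(0.352095, 1.287278) → end (x,ẋ)=(1.081819, 2.508342)

x = 1.0818, ẋ = 2.5083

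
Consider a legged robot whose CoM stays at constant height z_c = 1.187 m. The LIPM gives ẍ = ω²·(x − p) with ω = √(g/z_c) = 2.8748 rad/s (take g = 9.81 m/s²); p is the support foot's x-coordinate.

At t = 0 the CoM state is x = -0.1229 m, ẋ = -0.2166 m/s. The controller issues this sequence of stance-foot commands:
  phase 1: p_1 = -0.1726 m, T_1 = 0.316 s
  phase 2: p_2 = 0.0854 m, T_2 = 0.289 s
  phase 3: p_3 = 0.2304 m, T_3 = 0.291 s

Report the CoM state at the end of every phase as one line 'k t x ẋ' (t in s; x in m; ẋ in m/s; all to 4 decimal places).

1 0.3160 -0.1792 -0.1639
2 0.6050 -0.3289 -0.9310
3 0.8960 -0.8399 -2.7838

phase 1: p=-0.1726, T=0.316, ωT=0.908437, cosh=1.441798, sinh=1.038644; start (x,ẋ)=(-0.122900, -0.216600) → end (x,ẋ)=(-0.179199, -0.163895)
phase 2: p=0.0854, T=0.289, ωT=0.830817, cosh=1.365443, sinh=0.929750; start (x,ẋ)=(-0.179199, -0.163895) → end (x,ẋ)=(-0.328900, -0.931020)
phase 3: p=0.2304, T=0.291, ωT=0.836567, cosh=1.370812, sinh=0.937616; start (x,ẋ)=(-0.328900, -0.931020) → end (x,ẋ)=(-0.839948, -2.783824)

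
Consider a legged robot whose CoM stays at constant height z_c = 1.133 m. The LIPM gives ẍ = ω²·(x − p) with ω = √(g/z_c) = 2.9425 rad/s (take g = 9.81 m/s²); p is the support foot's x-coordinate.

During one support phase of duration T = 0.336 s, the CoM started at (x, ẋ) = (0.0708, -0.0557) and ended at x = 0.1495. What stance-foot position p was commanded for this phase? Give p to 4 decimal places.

ωT = 2.9425·0.336 = 0.988680; cosh(ωT) = 1.529876, sinh(ωT) = 1.157808
x(T) = p + (x₀−p)·cosh(ωT) + (ẋ₀/ω)·sinh(ωT) ⇒ p·(1 − cosh) = x(T) − x₀·cosh − (ẋ₀/ω)·sinh
numerator   = 0.1495 − (0.0708)·1.529876 − (-0.0557/2.9425)·1.157808 = 0.063101
denominator = 1 − 1.529876 = -0.529876
p = 0.063101 / -0.529876 = -0.1191

p = -0.1191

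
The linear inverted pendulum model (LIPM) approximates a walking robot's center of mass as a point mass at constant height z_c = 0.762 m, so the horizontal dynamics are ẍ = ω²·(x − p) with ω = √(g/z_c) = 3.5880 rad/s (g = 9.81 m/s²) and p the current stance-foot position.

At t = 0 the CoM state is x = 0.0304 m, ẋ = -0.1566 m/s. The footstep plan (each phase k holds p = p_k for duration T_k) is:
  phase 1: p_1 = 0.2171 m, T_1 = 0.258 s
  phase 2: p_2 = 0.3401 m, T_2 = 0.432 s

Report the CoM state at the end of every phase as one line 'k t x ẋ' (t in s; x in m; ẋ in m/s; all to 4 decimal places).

1 0.2580 -0.1019 -0.9412
2 0.6900 -1.3382 -5.8848

phase 1: p=0.2171, T=0.258, ωT=0.925704, cosh=1.459948, sinh=1.063696; start (x,ẋ)=(0.030400, -0.156600) → end (x,ẋ)=(-0.101898, -0.941176)
phase 2: p=0.3401, T=0.432, ωT=1.550016, cosh=2.461895, sinh=2.249650; start (x,ẋ)=(-0.101898, -0.941176) → end (x,ẋ)=(-1.338163, -5.884771)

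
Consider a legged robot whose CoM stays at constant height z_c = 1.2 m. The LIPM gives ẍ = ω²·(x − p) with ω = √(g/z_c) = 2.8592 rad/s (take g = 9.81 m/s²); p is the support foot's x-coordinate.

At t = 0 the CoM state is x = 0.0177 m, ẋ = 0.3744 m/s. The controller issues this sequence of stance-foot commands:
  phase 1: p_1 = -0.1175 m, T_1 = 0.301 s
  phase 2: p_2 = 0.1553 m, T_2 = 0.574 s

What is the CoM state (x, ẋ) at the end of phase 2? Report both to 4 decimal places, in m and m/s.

x = 1.0491, ẋ = 2.7058

phase 1: p=-0.1175, T=0.301, ωT=0.860619, cosh=1.393762, sinh=0.970862; start (x,ẋ)=(0.017700, 0.374400) → end (x,ẋ)=(0.198067, 0.897125)
phase 2: p=0.1553, T=0.574, ωT=1.641181, cosh=2.677506, sinh=2.483755; start (x,ẋ)=(0.198067, 0.897125) → end (x,ẋ)=(1.049131, 2.705768)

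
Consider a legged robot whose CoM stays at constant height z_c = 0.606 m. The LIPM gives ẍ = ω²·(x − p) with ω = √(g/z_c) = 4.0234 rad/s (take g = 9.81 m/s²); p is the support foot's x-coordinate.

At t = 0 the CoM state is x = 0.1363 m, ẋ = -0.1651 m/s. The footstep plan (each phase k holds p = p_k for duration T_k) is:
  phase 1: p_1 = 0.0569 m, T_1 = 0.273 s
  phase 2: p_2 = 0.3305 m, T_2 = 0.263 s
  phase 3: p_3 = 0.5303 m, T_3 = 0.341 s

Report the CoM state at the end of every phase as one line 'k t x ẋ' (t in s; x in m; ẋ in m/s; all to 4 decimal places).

phase 1: p=0.0569, T=0.273, ωT=1.098388, cosh=1.666368, sinh=1.332960; start (x,ẋ)=(0.136300, -0.165100) → end (x,ẋ)=(0.134512, 0.150707)
phase 2: p=0.3305, T=0.263, ωT=1.058154, cosh=1.614072, sinh=1.266976; start (x,ẋ)=(0.134512, 0.150707) → end (x,ẋ)=(0.061619, -0.755808)
phase 3: p=0.5303, T=0.341, ωT=1.371979, cosh=2.098376, sinh=1.844772; start (x,ẋ)=(0.061619, -0.755808) → end (x,ẋ)=(-0.799716, -5.064642)

1 0.2730 0.1345 0.1507
2 0.5360 0.0616 -0.7558
3 0.8770 -0.7997 -5.0646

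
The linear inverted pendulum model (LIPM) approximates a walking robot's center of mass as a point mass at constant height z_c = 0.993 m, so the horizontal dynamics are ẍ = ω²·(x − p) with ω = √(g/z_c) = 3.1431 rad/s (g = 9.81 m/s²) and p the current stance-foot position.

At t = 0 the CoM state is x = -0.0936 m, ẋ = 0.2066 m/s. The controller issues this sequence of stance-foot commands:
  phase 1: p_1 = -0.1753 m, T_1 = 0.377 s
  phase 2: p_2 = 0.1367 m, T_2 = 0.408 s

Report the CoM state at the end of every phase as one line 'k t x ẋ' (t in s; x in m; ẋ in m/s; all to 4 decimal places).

1 0.3770 0.0682 0.7501
2 0.7850 0.4009 1.0981

phase 1: p=-0.1753, T=0.377, ωT=1.184949, cosh=1.788140, sinh=1.482379; start (x,ẋ)=(-0.093600, 0.206600) → end (x,ẋ)=(0.068230, 0.750092)
phase 2: p=0.1367, T=0.408, ωT=1.282385, cosh=1.941301, sinh=1.663926; start (x,ẋ)=(0.068230, 0.750092) → end (x,ẋ)=(0.400870, 1.098062)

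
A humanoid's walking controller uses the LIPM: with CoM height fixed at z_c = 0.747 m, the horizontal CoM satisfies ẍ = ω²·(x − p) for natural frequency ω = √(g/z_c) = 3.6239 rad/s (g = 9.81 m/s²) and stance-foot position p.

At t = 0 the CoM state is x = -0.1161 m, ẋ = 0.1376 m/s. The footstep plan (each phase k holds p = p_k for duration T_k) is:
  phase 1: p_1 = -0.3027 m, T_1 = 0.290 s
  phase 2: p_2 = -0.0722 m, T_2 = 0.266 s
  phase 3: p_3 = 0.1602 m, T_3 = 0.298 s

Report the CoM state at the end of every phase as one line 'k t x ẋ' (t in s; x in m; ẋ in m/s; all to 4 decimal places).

1 0.2900 0.0445 1.0697
2 0.5560 0.4337 2.0800
3 0.8540 1.3568 4.7063

phase 1: p=-0.3027, T=0.290, ωT=1.050931, cosh=1.604962, sinh=1.255350; start (x,ẋ)=(-0.116100, 0.137600) → end (x,ẋ)=(0.044452, 1.069736)
phase 2: p=-0.0722, T=0.266, ωT=0.963957, cosh=1.501717, sinh=1.120336; start (x,ẋ)=(0.044452, 1.069736) → end (x,ẋ)=(0.433689, 2.080044)
phase 3: p=0.1602, T=0.298, ωT=1.079922, cosh=1.642036, sinh=1.302414; start (x,ẋ)=(0.433689, 2.080044) → end (x,ẋ)=(1.356838, 4.706326)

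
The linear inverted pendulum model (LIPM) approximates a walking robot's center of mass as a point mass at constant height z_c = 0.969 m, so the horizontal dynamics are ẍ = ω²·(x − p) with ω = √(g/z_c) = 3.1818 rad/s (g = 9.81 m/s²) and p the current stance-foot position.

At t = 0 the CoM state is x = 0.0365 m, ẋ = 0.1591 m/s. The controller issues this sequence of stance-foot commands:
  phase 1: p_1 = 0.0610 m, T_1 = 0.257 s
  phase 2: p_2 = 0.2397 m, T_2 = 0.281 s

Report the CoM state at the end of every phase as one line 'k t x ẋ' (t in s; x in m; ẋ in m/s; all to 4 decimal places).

phase 1: p=0.0610, T=0.257, ωT=0.817723, cosh=1.353385, sinh=0.911950; start (x,ẋ)=(0.036500, 0.159100) → end (x,ẋ)=(0.073442, 0.144233)
phase 2: p=0.2397, T=0.281, ωT=0.894086, cosh=1.427040, sinh=1.018059; start (x,ẋ)=(0.073442, 0.144233) → end (x,ẋ)=(0.048593, -0.332725)

1 0.2570 0.0734 0.1442
2 0.5380 0.0486 -0.3327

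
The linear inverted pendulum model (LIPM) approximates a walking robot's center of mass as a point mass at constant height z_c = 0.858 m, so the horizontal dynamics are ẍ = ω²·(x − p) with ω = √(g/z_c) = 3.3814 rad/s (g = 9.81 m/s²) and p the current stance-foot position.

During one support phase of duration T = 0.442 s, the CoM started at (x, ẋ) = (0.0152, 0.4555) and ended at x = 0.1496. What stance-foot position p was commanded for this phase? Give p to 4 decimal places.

p = 0.1276

ωT = 3.3814·0.442 = 1.494579; cosh(ωT) = 2.340901, sinh(ωT) = 2.116558
x(T) = p + (x₀−p)·cosh(ωT) + (ẋ₀/ω)·sinh(ωT) ⇒ p·(1 − cosh) = x(T) − x₀·cosh − (ẋ₀/ω)·sinh
numerator   = 0.1496 − (0.0152)·2.340901 − (0.4555/3.3814)·2.116558 = -0.171098
denominator = 1 − 2.340901 = -1.340901
p = -0.171098 / -1.340901 = 0.1276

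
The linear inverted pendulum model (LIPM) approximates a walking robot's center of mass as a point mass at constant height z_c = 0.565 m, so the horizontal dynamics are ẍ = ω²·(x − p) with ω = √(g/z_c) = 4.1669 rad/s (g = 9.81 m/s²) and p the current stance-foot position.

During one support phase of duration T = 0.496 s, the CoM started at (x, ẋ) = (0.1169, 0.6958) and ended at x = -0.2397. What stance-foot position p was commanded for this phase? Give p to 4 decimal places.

p = 0.4506

ωT = 4.1669·0.496 = 2.066782; cosh(ωT) = 4.012979, sinh(ωT) = 3.886386
x(T) = p + (x₀−p)·cosh(ωT) + (ẋ₀/ω)·sinh(ωT) ⇒ p·(1 − cosh) = x(T) − x₀·cosh − (ẋ₀/ω)·sinh
numerator   = -0.2397 − (0.1169)·4.012979 − (0.6958/4.1669)·3.886386 = -1.357776
denominator = 1 − 4.012979 = -3.012979
p = -1.357776 / -3.012979 = 0.4506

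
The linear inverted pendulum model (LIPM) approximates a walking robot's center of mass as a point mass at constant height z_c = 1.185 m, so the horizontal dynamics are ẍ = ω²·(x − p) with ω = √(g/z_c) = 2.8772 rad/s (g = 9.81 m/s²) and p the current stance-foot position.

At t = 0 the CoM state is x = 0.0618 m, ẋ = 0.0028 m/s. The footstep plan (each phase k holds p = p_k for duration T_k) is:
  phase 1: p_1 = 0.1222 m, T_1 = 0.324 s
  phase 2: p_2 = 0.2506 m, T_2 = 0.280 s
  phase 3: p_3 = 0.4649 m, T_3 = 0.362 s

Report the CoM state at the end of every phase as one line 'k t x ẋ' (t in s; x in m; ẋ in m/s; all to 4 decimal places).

1 0.3240 0.0346 -0.1824
2 0.6040 -0.0961 -0.8014
3 0.9660 -0.7744 -3.2788

phase 1: p=0.1222, T=0.324, ωT=0.932213, cosh=1.466903, sinh=1.073221; start (x,ẋ)=(0.061800, 0.002800) → end (x,ẋ)=(0.034644, -0.182400)
phase 2: p=0.2506, T=0.280, ωT=0.805616, cosh=1.342444, sinh=0.895631; start (x,ẋ)=(0.034644, -0.182400) → end (x,ẋ)=(-0.096088, -0.801362)
phase 3: p=0.4649, T=0.362, ωT=1.041546, cosh=1.593252, sinh=1.240343; start (x,ẋ)=(-0.096088, -0.801362) → end (x,ẋ)=(-0.774358, -3.278779)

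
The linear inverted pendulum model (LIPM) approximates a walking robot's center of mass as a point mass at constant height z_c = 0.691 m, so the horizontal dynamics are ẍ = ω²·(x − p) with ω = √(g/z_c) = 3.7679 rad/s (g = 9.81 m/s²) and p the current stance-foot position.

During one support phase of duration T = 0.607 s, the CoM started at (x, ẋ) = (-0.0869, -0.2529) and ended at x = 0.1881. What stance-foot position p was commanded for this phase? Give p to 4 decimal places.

p = -0.2384

ωT = 3.7679·0.607 = 2.287115; cosh(ωT) = 4.974026, sinh(ωT) = 4.872467
x(T) = p + (x₀−p)·cosh(ωT) + (ẋ₀/ω)·sinh(ωT) ⇒ p·(1 − cosh) = x(T) − x₀·cosh − (ẋ₀/ω)·sinh
numerator   = 0.1881 − (-0.0869)·4.974026 − (-0.2529/3.7679)·4.872467 = 0.947381
denominator = 1 − 4.974026 = -3.974026
p = 0.947381 / -3.974026 = -0.2384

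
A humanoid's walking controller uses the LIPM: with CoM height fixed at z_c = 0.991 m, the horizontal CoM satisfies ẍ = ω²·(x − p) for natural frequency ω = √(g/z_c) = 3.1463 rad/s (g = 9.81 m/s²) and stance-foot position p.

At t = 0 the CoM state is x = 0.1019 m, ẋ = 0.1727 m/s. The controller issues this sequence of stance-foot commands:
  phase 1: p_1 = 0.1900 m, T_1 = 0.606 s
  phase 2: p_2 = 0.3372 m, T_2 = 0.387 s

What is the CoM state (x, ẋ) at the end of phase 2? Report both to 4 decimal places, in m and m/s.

x = -0.3141, ẋ = -1.8923

phase 1: p=0.1900, T=0.606, ωT=1.906658, cosh=3.439566, sinh=3.290990; start (x,ẋ)=(0.101900, 0.172700) → end (x,ẋ)=(0.067616, -0.318213)
phase 2: p=0.3372, T=0.387, ωT=1.217618, cosh=1.837532, sinh=1.541598; start (x,ẋ)=(0.067616, -0.318213) → end (x,ẋ)=(-0.314084, -1.892297)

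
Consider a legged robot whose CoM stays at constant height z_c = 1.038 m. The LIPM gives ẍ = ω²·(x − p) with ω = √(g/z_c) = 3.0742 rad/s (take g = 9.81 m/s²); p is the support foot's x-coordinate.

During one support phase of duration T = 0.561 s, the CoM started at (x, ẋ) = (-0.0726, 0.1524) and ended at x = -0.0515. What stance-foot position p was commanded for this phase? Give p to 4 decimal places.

p = -0.0127

ωT = 3.0742·0.561 = 1.724626; cosh(ωT) = 2.894332, sinh(ωT) = 2.716092
x(T) = p + (x₀−p)·cosh(ωT) + (ẋ₀/ω)·sinh(ωT) ⇒ p·(1 − cosh) = x(T) − x₀·cosh − (ẋ₀/ω)·sinh
numerator   = -0.0515 − (-0.0726)·2.894332 − (0.1524/3.0742)·2.716092 = 0.023981
denominator = 1 − 2.894332 = -1.894332
p = 0.023981 / -1.894332 = -0.0127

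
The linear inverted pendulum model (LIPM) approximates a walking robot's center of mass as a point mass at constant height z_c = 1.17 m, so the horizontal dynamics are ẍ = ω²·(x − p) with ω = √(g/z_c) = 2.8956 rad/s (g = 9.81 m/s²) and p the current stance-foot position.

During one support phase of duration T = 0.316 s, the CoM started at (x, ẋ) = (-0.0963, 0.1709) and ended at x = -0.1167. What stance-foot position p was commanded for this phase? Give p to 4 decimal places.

p = 0.0871

ωT = 2.8956·0.316 = 0.915010; cosh(ωT) = 1.448656, sinh(ωT) = 1.048143
x(T) = p + (x₀−p)·cosh(ωT) + (ẋ₀/ω)·sinh(ωT) ⇒ p·(1 − cosh) = x(T) − x₀·cosh − (ẋ₀/ω)·sinh
numerator   = -0.1167 − (-0.0963)·1.448656 − (0.1709/2.8956)·1.048143 = -0.039056
denominator = 1 − 1.448656 = -0.448656
p = -0.039056 / -0.448656 = 0.0871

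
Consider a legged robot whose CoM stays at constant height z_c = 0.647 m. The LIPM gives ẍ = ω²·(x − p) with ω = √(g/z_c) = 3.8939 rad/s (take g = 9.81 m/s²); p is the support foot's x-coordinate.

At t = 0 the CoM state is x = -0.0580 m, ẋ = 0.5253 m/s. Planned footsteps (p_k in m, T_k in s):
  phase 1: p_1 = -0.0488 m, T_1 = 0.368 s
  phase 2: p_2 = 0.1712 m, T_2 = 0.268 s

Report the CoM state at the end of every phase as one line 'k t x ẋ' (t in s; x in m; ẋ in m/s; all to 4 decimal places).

phase 1: p=-0.0488, T=0.368, ωT=1.432955, cosh=2.214835, sinh=1.976232; start (x,ẋ)=(-0.058000, 0.525300) → end (x,ẋ)=(0.197424, 1.092656)
phase 2: p=0.1712, T=0.268, ωT=1.043565, cosh=1.595759, sinh=1.243562; start (x,ẋ)=(0.197424, 1.092656) → end (x,ẋ)=(0.561999, 1.870600)

1 0.3680 0.1974 1.0927
2 0.6360 0.5620 1.8706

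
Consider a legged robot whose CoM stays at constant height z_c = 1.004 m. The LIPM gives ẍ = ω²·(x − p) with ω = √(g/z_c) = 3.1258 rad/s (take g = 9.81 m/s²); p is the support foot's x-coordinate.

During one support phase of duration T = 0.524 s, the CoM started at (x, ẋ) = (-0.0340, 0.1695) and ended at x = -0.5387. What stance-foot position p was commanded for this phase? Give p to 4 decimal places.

p = 0.3487

ωT = 3.1258·0.524 = 1.637919; cosh(ωT) = 2.669419, sinh(ωT) = 2.475035
x(T) = p + (x₀−p)·cosh(ωT) + (ẋ₀/ω)·sinh(ωT) ⇒ p·(1 − cosh) = x(T) − x₀·cosh − (ẋ₀/ω)·sinh
numerator   = -0.5387 − (-0.0340)·2.669419 − (0.1695/3.1258)·2.475035 = -0.582151
denominator = 1 − 2.669419 = -1.669419
p = -0.582151 / -1.669419 = 0.3487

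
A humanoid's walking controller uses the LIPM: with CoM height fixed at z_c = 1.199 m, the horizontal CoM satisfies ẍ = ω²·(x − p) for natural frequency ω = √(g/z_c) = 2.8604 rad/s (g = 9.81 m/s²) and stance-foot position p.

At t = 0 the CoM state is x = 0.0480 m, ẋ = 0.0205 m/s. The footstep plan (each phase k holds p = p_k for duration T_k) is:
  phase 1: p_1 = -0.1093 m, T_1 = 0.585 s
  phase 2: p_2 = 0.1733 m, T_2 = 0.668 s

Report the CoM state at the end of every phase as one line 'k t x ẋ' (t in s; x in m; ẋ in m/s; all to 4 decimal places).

1 0.5850 0.3431 1.2134
2 1.2530 2.1616 5.7951

phase 1: p=-0.1093, T=0.585, ωT=1.673334, cosh=2.758764, sinh=2.571144; start (x,ẋ)=(0.048000, 0.020500) → end (x,ẋ)=(0.343081, 1.213417)
phase 2: p=0.1733, T=0.668, ωT=1.910747, cosh=3.453053, sinh=3.305083; start (x,ẋ)=(0.343081, 1.213417) → end (x,ẋ)=(2.161619, 5.795077)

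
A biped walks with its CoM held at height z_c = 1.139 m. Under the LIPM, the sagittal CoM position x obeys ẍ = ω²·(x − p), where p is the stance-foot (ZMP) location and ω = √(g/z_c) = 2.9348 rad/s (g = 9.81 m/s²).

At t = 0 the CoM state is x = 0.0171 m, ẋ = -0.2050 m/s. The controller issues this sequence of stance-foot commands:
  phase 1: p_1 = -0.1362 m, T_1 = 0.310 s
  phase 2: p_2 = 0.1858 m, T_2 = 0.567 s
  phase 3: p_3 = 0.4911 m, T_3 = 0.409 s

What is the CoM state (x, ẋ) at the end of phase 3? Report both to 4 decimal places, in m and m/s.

x = -1.0745, ẋ = -4.2862

phase 1: p=-0.1362, T=0.310, ωT=0.909788, cosh=1.443203, sinh=1.040593; start (x,ẋ)=(0.017100, -0.205000) → end (x,ẋ)=(0.012356, 0.172311)
phase 2: p=0.1858, T=0.567, ωT=1.664032, cosh=2.734966, sinh=2.545592; start (x,ẋ)=(0.012356, 0.172311) → end (x,ẋ)=(-0.139104, -0.824500)
phase 3: p=0.4911, T=0.409, ωT=1.200333, cosh=1.811159, sinh=1.510065; start (x,ẋ)=(-0.139104, -0.824500) → end (x,ẋ)=(-1.074535, -4.286197)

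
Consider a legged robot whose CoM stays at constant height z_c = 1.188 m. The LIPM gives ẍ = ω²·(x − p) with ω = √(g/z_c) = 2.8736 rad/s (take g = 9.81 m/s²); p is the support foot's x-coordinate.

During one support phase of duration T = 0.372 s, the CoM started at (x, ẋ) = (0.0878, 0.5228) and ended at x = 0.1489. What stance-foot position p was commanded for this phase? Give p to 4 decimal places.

ωT = 2.8736·0.372 = 1.068979; cosh(ωT) = 1.627882, sinh(ωT) = 1.284523
x(T) = p + (x₀−p)·cosh(ωT) + (ẋ₀/ω)·sinh(ωT) ⇒ p·(1 − cosh) = x(T) − x₀·cosh − (ẋ₀/ω)·sinh
numerator   = 0.1489 − (0.0878)·1.627882 − (0.5228/2.8736)·1.284523 = -0.227724
denominator = 1 − 1.627882 = -0.627882
p = -0.227724 / -0.627882 = 0.3627

p = 0.3627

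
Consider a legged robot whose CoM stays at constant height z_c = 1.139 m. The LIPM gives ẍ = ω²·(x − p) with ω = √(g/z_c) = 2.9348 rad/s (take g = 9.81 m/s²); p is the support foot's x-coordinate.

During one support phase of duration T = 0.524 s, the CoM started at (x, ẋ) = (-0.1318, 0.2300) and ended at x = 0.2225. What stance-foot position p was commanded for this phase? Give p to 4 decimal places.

ωT = 2.9348·0.524 = 1.537835; cosh(ωT) = 2.434674, sinh(ωT) = 2.219829
x(T) = p + (x₀−p)·cosh(ωT) + (ẋ₀/ω)·sinh(ωT) ⇒ p·(1 − cosh) = x(T) − x₀·cosh − (ẋ₀/ω)·sinh
numerator   = 0.2225 − (-0.1318)·2.434674 − (0.2300/2.9348)·2.219829 = 0.369422
denominator = 1 − 2.434674 = -1.434674
p = 0.369422 / -1.434674 = -0.2575

p = -0.2575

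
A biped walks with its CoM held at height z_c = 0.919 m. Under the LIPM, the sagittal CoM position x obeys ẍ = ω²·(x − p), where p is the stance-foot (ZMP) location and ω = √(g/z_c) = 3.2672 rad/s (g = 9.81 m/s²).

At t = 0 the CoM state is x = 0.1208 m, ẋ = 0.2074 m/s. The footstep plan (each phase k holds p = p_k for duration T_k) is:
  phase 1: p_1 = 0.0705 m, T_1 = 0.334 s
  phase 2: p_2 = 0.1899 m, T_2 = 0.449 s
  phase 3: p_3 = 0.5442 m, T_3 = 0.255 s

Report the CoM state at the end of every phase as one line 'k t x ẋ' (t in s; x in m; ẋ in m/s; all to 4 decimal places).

phase 1: p=0.0705, T=0.334, ωT=1.091245, cosh=1.656888, sinh=1.321090; start (x,ẋ)=(0.120800, 0.207400) → end (x,ẋ)=(0.237704, 0.560747)
phase 2: p=0.1899, T=0.449, ωT=1.466973, cosh=2.283356, sinh=2.052733; start (x,ẋ)=(0.237704, 0.560747) → end (x,ẋ)=(0.651361, 1.600988)
phase 3: p=0.5442, T=0.255, ωT=0.833136, cosh=1.367603, sinh=0.932919; start (x,ẋ)=(0.651361, 1.600988) → end (x,ẋ)=(1.147902, 2.516148)

1 0.3340 0.2377 0.5607
2 0.7830 0.6514 1.6010
3 1.0380 1.1479 2.5161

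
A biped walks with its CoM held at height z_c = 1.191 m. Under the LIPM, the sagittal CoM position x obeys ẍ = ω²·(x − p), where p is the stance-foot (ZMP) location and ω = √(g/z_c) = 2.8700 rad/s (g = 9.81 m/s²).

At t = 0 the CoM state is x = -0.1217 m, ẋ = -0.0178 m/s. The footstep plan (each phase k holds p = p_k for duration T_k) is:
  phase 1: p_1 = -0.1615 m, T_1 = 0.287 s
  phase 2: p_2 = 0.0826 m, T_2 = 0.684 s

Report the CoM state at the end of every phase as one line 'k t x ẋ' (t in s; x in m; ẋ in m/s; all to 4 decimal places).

1 0.2870 -0.1131 0.0809
2 0.9710 -0.5296 -1.6669

phase 1: p=-0.1615, T=0.287, ωT=0.823690, cosh=1.358851, sinh=0.920042; start (x,ẋ)=(-0.121700, -0.017800) → end (x,ẋ)=(-0.113124, 0.080905)
phase 2: p=0.0826, T=0.684, ωT=1.963080, cosh=3.630826, sinh=3.490401; start (x,ẋ)=(-0.113124, 0.080905) → end (x,ẋ)=(-0.529645, -1.666902)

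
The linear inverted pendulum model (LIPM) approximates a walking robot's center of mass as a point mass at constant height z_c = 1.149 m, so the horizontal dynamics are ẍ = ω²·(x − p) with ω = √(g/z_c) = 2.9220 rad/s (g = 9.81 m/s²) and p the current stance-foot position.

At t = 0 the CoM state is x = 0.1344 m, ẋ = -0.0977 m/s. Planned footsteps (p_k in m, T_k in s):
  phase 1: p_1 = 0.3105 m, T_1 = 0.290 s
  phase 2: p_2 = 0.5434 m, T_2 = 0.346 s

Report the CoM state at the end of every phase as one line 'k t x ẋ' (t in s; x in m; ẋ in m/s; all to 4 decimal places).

phase 1: p=0.3105, T=0.290, ωT=0.847380, cosh=1.381031, sinh=0.952494; start (x,ẋ)=(0.134400, -0.097700) → end (x,ẋ)=(0.035453, -0.625046)
phase 2: p=0.5434, T=0.346, ωT=1.011012, cosh=1.556116, sinh=1.192265; start (x,ẋ)=(0.035453, -0.625046) → end (x,ẋ)=(-0.502062, -2.742230)

1 0.2900 0.0355 -0.6250
2 0.6360 -0.5021 -2.7422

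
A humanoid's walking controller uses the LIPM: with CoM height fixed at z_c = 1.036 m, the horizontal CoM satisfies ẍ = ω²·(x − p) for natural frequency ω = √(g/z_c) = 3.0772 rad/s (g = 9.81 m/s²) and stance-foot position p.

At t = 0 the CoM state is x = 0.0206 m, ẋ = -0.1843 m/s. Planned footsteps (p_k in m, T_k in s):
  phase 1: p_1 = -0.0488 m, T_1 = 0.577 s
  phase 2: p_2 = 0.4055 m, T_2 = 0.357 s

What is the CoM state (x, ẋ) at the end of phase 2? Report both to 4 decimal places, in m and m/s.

phase 1: p=-0.0488, T=0.577, ωT=1.775544, cosh=3.036443, sinh=2.867051; start (x,ẋ)=(0.020600, -0.184300) → end (x,ẋ)=(-0.009785, 0.052664)
phase 2: p=0.4055, T=0.357, ωT=1.098560, cosh=1.666597, sinh=1.333247; start (x,ẋ)=(-0.009785, 0.052664) → end (x,ẋ)=(-0.263795, -1.616004)

x = -0.2638, ẋ = -1.6160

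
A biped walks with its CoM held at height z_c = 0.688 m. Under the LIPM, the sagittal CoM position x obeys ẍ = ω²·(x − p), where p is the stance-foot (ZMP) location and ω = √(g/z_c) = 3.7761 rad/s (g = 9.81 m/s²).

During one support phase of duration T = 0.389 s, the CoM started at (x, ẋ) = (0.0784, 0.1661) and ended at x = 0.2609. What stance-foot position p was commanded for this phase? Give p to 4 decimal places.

p = 0.0069

ωT = 3.7761·0.389 = 1.468903; cosh(ωT) = 2.287322, sinh(ωT) = 2.057144
x(T) = p + (x₀−p)·cosh(ωT) + (ẋ₀/ω)·sinh(ωT) ⇒ p·(1 − cosh) = x(T) − x₀·cosh − (ẋ₀/ω)·sinh
numerator   = 0.2609 − (0.0784)·2.287322 − (0.1661/3.7761)·2.057144 = -0.008914
denominator = 1 − 2.287322 = -1.287322
p = -0.008914 / -1.287322 = 0.0069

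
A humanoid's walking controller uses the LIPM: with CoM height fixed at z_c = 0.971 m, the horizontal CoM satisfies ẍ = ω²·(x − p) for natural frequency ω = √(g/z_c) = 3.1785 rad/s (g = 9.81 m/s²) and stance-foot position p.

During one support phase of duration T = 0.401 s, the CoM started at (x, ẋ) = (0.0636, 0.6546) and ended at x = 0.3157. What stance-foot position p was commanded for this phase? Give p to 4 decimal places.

p = 0.1578

ωT = 3.1785·0.401 = 1.274579; cosh(ωT) = 1.928371, sinh(ωT) = 1.648822
x(T) = p + (x₀−p)·cosh(ωT) + (ẋ₀/ω)·sinh(ωT) ⇒ p·(1 − cosh) = x(T) − x₀·cosh − (ẋ₀/ω)·sinh
numerator   = 0.3157 − (0.0636)·1.928371 − (0.6546/3.1785)·1.648822 = -0.146513
denominator = 1 − 1.928371 = -0.928371
p = -0.146513 / -0.928371 = 0.1578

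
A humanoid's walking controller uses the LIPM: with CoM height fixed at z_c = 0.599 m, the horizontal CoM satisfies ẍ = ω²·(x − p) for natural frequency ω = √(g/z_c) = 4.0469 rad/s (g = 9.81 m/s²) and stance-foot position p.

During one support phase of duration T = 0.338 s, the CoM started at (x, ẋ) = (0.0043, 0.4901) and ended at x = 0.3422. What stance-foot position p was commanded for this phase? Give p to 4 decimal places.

ωT = 4.0469·0.338 = 1.367852; cosh(ωT) = 2.090780, sinh(ωT) = 1.836127
x(T) = p + (x₀−p)·cosh(ωT) + (ẋ₀/ω)·sinh(ωT) ⇒ p·(1 − cosh) = x(T) − x₀·cosh − (ẋ₀/ω)·sinh
numerator   = 0.3422 − (0.0043)·2.090780 − (0.4901/4.0469)·1.836127 = 0.110845
denominator = 1 − 2.090780 = -1.090780
p = 0.110845 / -1.090780 = -0.1016

p = -0.1016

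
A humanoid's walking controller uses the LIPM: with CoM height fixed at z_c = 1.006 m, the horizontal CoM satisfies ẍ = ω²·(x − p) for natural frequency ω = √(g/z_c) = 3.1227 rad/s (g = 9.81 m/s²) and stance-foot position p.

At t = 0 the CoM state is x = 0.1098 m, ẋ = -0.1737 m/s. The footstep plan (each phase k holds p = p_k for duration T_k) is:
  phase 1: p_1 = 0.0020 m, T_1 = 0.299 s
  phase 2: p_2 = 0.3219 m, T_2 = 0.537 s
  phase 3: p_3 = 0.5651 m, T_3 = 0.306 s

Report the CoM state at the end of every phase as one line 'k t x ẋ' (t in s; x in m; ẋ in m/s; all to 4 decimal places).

phase 1: p=0.0020, T=0.299, ωT=0.933687, cosh=1.468487, sinh=1.075385; start (x,ẋ)=(0.109800, -0.173700) → end (x,ẋ)=(0.100485, 0.106928)
phase 2: p=0.3219, T=0.537, ωT=1.676890, cosh=2.767924, sinh=2.580970; start (x,ẋ)=(0.100485, 0.106928) → end (x,ẋ)=(-0.202583, -1.488551)
phase 3: p=0.5651, T=0.306, ωT=0.955546, cosh=1.492346, sinh=1.107744; start (x,ẋ)=(-0.202583, -1.488551) → end (x,ẋ)=(-1.108597, -4.876967)

1 0.2990 0.1005 0.1069
2 0.8360 -0.2026 -1.4886
3 1.1420 -1.1086 -4.8770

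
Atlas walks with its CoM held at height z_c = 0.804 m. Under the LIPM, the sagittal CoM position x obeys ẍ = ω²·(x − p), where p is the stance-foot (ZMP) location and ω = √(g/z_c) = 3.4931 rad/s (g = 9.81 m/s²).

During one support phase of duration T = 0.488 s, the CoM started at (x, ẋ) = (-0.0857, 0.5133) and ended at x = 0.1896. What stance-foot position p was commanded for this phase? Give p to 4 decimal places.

ωT = 3.4931·0.488 = 1.704633; cosh(ωT) = 2.840603, sinh(ωT) = 2.658763
x(T) = p + (x₀−p)·cosh(ωT) + (ẋ₀/ω)·sinh(ωT) ⇒ p·(1 − cosh) = x(T) − x₀·cosh − (ẋ₀/ω)·sinh
numerator   = 0.1896 − (-0.0857)·2.840603 − (0.5133/3.4931)·2.658763 = 0.042343
denominator = 1 − 2.840603 = -1.840603
p = 0.042343 / -1.840603 = -0.0230

p = -0.0230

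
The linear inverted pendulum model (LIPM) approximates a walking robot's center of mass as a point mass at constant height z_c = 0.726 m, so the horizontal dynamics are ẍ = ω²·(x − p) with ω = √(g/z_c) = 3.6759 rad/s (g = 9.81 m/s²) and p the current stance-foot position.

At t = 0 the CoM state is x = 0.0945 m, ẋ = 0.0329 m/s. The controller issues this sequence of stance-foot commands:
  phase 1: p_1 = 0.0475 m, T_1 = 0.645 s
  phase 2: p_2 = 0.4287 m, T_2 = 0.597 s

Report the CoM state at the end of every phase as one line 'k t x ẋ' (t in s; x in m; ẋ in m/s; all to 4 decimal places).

1 0.6450 0.3488 1.0946
2 1.2420 1.3855 3.6719

phase 1: p=0.0475, T=0.645, ωT=2.370955, cosh=5.400505, sinh=5.307114; start (x,ẋ)=(0.094500, 0.032900) → end (x,ẋ)=(0.348823, 1.094572)
phase 2: p=0.4287, T=0.597, ωT=2.194512, cosh=4.543518, sinh=4.432105; start (x,ẋ)=(0.348823, 1.094572) → end (x,ẋ)=(1.385527, 3.671861)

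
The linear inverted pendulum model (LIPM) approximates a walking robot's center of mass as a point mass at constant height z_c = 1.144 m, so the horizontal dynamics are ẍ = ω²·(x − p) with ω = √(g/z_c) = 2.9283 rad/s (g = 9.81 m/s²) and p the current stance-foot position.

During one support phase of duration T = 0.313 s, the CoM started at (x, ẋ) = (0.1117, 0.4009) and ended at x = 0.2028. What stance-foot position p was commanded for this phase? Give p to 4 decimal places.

ωT = 2.9283·0.313 = 0.916558; cosh(ωT) = 1.450281, sinh(ωT) = 1.050387
x(T) = p + (x₀−p)·cosh(ωT) + (ẋ₀/ω)·sinh(ωT) ⇒ p·(1 − cosh) = x(T) − x₀·cosh − (ẋ₀/ω)·sinh
numerator   = 0.2028 − (0.1117)·1.450281 − (0.4009/2.9283)·1.050387 = -0.103000
denominator = 1 − 1.450281 = -0.450281
p = -0.103000 / -0.450281 = 0.2287

p = 0.2287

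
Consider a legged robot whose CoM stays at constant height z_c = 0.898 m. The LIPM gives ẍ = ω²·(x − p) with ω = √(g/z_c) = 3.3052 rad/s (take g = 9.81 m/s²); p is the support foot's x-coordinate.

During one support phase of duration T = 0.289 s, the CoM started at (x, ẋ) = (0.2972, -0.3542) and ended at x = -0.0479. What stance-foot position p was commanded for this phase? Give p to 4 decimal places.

ωT = 3.3052·0.289 = 0.955203; cosh(ωT) = 1.491966, sinh(ωT) = 1.107232
x(T) = p + (x₀−p)·cosh(ωT) + (ẋ₀/ω)·sinh(ωT) ⇒ p·(1 − cosh) = x(T) − x₀·cosh − (ẋ₀/ω)·sinh
numerator   = -0.0479 − (0.2972)·1.491966 − (-0.3542/3.3052)·1.107232 = -0.372656
denominator = 1 − 1.491966 = -0.491966
p = -0.372656 / -0.491966 = 0.7575

p = 0.7575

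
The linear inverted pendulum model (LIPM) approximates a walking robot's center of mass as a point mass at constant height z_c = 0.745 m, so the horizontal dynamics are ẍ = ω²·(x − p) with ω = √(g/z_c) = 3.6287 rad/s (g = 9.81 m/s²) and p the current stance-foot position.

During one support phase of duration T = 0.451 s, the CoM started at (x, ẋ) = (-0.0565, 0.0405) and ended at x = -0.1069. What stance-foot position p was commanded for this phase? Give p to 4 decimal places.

ωT = 3.6287·0.451 = 1.636544; cosh(ωT) = 2.666017, sinh(ωT) = 2.471365
x(T) = p + (x₀−p)·cosh(ωT) + (ẋ₀/ω)·sinh(ωT) ⇒ p·(1 − cosh) = x(T) − x₀·cosh − (ẋ₀/ω)·sinh
numerator   = -0.1069 − (-0.0565)·2.666017 − (0.0405/3.6287)·2.471365 = 0.016147
denominator = 1 − 2.666017 = -1.666017
p = 0.016147 / -1.666017 = -0.0097

p = -0.0097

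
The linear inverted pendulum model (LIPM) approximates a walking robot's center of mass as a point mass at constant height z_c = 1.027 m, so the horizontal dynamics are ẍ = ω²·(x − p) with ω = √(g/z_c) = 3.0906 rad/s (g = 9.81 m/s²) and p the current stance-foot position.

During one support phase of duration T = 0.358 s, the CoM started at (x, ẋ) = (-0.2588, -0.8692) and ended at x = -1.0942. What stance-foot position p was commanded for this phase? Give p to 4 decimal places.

p = 0.4157

ωT = 3.0906·0.358 = 1.106435; cosh(ωT) = 1.677148, sinh(ωT) = 1.346412
x(T) = p + (x₀−p)·cosh(ωT) + (ẋ₀/ω)·sinh(ωT) ⇒ p·(1 − cosh) = x(T) − x₀·cosh − (ẋ₀/ω)·sinh
numerator   = -1.0942 − (-0.2588)·1.677148 − (-0.8692/3.0906)·1.346412 = -0.281489
denominator = 1 − 1.677148 = -0.677148
p = -0.281489 / -0.677148 = 0.4157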